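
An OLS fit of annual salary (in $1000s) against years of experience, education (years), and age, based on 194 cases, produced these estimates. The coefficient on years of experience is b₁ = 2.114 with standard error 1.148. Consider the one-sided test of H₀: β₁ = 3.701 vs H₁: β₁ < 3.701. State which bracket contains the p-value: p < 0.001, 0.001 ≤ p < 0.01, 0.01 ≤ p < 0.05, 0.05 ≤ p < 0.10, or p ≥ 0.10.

0.05 ≤ p < 0.10

t = (2.114 − 3.701) / 1.148 = -1.382.
df = n − k − 1 = 194 − 3 − 1 = 190.
One-sided p = P(T_{190} < t) ≈ 0.0842.
So 0.05 ≤ p < 0.10.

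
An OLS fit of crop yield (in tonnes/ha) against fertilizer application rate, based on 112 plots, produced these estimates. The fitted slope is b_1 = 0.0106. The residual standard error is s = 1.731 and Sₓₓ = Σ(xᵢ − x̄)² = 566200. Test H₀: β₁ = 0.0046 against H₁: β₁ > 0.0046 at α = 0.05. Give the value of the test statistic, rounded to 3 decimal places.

t = 2.608

SE(b_1) = s/√Sₓₓ = 1.731/√566200 = 0.00230045.
t = (0.0106 − 0.0046) / 0.00230045 = 2.608.
df = n − 2 = 110.
One-sided p ≈ 0.0052, which is < 0.05, so reject H₀.
There is evidence that the true slope on fertilizer application rate exceeds 0.0046 tonnes/ha per unit.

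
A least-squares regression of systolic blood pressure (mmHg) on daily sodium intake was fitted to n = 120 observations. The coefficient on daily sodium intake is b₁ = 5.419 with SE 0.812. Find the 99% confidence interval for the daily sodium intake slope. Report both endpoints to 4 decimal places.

(3.2931, 7.5449)

df = n − 2 = 120 − 2 = 118.
t* = t_{0.005, 118} = 2.618137.
Margin = t* × SE = 2.618137 × 0.812 = 2.125927.
CI: 5.419 ± 2.125927 → (3.2931, 7.5449).
With 99% confidence, each one-unit increase in daily sodium intake is associated with a change of between 3.2931 and 7.5449 mmHg in systolic blood pressure.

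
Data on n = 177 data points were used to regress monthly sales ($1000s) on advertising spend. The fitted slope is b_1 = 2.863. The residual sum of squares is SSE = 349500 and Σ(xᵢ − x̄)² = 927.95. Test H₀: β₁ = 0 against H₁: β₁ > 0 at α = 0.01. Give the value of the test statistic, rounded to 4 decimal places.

t = 1.9515

MSE = SSE/(n − 2) = 349500/175 = 1997.14.
SE(b_1) = √(MSE/Sₓₓ) = √(1997.14/927.95) = 1.46704.
t = 2.863 / 1.46704 = 1.9515.
df = n − 2 = 175.
One-sided p ≈ 0.0263, which is ≥ 0.01, so fail to reject H₀.
The data do not give significant evidence that the true slope on advertising spend is positive.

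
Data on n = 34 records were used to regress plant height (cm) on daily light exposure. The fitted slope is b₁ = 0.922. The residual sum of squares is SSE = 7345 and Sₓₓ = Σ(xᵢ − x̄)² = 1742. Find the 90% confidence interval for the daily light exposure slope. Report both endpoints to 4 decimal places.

(0.3071, 1.5369)

MSE = SSE/(n − 2) = 7345/32 = 229.531.
SE(b₁) = √(MSE/Sₓₓ) = √(229.531/1742) = 0.362992.
df = n − 2 = 32.
t* = t_{0.05, 32} = 1.693889.
Margin = t* × SE = 1.693889 × 0.362992 = 0.614868.
CI: 0.922 ± 0.614868 → (0.3071, 1.5369).
With 90% confidence, each one-unit increase in daily light exposure is associated with a change of between 0.3071 and 1.5369 cm in plant height.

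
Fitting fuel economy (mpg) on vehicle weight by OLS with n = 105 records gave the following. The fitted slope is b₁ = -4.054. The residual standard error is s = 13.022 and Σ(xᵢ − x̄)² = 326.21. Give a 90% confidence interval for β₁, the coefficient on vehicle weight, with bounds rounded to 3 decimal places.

(-5.251, -2.857)

SE(b₁) = s/√Sₓₓ = 13.022/√326.21 = 0.72099.
df = n − 2 = 103.
t* = t_{0.05, 103} = 1.659782.
Margin = t* × SE = 1.659782 × 0.72099 = 1.19669.
CI: -4.054 ± 1.19669 → (-5.251, -2.857).
With 90% confidence, each one-unit increase in vehicle weight is associated with a change of between -5.251 and -2.857 mpg in fuel economy.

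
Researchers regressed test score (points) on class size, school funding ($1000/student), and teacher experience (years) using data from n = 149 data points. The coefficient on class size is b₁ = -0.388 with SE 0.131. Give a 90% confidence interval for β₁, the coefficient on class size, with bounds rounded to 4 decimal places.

(-0.6049, -0.1711)

df = n − k − 1 = 149 − 3 − 1 = 145.
t* = t_{0.05, 145} = 1.65543.
Margin = t* × SE = 1.65543 × 0.131 = 0.216861.
CI: -0.388 ± 0.216861 → (-0.6049, -0.1711).
With 90% confidence, each one-unit increase in class size is associated with a change of between -0.6049 and -0.1711 points in test score, holding the other predictors fixed.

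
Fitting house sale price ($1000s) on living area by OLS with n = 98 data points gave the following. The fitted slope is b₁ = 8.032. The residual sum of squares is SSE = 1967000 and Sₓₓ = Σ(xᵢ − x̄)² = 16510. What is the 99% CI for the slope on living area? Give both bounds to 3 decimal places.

(5.104, 10.960)

MSE = SSE/(n − 2) = 1967000/96 = 20489.6.
SE(b₁) = √(MSE/Sₓₓ) = √(20489.6/16510) = 1.11402.
df = n − 2 = 96.
t* = t_{0.005, 96} = 2.628016.
Margin = t* × SE = 2.628016 × 1.11402 = 2.92766.
CI: 8.032 ± 2.92766 → (5.104, 10.960).
With 99% confidence, each one-unit increase in living area is associated with a change of between 5.104 and 10.960 $1000s in house sale price.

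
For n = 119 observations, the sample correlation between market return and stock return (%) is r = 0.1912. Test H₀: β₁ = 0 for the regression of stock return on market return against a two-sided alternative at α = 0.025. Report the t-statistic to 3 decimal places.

t = r·√(n − 2)/√(1 − r²) = 0.1912·√117/√0.963443 = 2.107.
df = n − 2 = 117.
Two-sided p ≈ 0.0373, which is ≥ 0.025, so fail to reject H₀.
The data do not give significant evidence of a linear association between market return and stock return.

t = 2.107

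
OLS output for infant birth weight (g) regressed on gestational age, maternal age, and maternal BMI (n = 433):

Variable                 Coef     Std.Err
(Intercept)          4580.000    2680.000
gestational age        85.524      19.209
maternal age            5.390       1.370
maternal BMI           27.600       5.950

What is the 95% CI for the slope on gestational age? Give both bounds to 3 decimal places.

Read off: b = 85.524, SE = 19.209 for gestational age.
df = n − k − 1 = 433 − 3 − 1 = 429.
t* = t_{0.025, 429} = 1.965509.
Margin = t* × SE = 1.965509 × 19.209 = 37.75546.
CI: 85.524 ± 37.75546 → (47.769, 123.279).

(47.769, 123.279)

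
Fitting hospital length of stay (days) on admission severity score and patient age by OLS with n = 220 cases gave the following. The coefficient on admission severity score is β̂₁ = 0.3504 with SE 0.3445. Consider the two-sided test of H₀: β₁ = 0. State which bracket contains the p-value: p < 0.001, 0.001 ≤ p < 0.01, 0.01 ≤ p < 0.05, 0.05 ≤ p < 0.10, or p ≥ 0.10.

t = 0.3504 / 0.3445 = 1.017.
df = n − k − 1 = 220 − 2 − 1 = 217.
Two-sided p = 2·P(T_{217} > |t|) ≈ 0.3102.
So p ≥ 0.10.

p ≥ 0.10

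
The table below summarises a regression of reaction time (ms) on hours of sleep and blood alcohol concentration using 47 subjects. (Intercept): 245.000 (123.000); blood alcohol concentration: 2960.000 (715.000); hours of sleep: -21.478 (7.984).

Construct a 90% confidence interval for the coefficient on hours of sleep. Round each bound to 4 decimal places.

(-34.8930, -8.0630)

Read off: b = -21.478, SE = 7.984 for hours of sleep.
df = n − k − 1 = 47 − 2 − 1 = 44.
t* = t_{0.05, 44} = 1.68023.
Margin = t* × SE = 1.68023 × 7.984 = 13.414956.
CI: -21.478 ± 13.414956 → (-34.8930, -8.0630).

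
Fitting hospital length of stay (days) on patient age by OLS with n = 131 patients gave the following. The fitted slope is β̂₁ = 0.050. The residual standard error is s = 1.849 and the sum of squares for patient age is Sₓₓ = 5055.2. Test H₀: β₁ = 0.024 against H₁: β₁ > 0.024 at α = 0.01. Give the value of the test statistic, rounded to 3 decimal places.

t = 1.000

SE(β̂₁) = s/√Sₓₓ = 1.849/√5055.2 = 0.0260057.
t = (0.050 − 0.024) / 0.0260057 = 1.000.
df = n − 2 = 129.
One-sided p ≈ 0.1596, which is ≥ 0.01, so fail to reject H₀.
The data do not give significant evidence that the true slope on patient age exceeds 0.024 days per unit.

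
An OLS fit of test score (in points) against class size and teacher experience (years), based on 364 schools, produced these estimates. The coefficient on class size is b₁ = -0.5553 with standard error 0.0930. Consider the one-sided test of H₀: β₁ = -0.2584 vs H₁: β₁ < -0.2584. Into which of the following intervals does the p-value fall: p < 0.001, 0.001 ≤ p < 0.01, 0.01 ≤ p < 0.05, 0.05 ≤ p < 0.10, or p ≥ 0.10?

t = (-0.5553 − (-0.2584)) / 0.0930 = -3.192.
df = n − k − 1 = 364 − 2 − 1 = 361.
One-sided p = P(T_{361} < t) ≈ 0.0008.
So p < 0.001.

p < 0.001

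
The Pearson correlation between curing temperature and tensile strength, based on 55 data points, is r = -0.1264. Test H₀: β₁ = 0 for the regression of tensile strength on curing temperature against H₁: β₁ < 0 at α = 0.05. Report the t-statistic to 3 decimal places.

t = -0.928

t = r·√(n − 2)/√(1 − r²) = -0.1264·√53/√0.984023 = -0.928.
df = n − 2 = 53.
One-sided p ≈ 0.1789, which is ≥ 0.05, so fail to reject H₀.
The data do not give significant evidence of a linear association between curing temperature and tensile strength.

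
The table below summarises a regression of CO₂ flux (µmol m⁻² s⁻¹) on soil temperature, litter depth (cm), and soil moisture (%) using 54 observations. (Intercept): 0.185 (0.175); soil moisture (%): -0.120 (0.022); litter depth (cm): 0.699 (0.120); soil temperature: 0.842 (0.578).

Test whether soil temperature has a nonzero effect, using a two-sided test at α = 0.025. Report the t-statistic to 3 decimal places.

Read off: b = 0.842, SE = 0.578 for soil temperature.
H₀: β₁ = 0 vs H₁: β₁ ≠ 0.
t = 0.842 / 0.578 = 1.457.
df = n − k − 1 = 54 − 3 − 1 = 50.
Two-sided p ≈ 0.1514, which is ≥ 0.025, so fail to reject H₀.
The data do not give significant evidence of an association between soil temperature and CO₂ flux, after adjusting for the other predictors.

t = 1.457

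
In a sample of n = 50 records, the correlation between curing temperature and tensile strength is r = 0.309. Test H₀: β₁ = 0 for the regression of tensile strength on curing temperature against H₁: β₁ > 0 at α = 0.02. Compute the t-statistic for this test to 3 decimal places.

t = r·√(n − 2)/√(1 − r²) = 0.309·√48/√0.904519 = 2.251.
df = n − 2 = 48.
One-sided p ≈ 0.0145, which is < 0.02, so reject H₀.
There is evidence of a linear association between curing temperature and tensile strength.

t = 2.251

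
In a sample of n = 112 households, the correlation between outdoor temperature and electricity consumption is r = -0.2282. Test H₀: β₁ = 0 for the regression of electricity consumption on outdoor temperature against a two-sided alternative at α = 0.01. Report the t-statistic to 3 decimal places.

t = -2.458

t = r·√(n − 2)/√(1 − r²) = -0.2282·√110/√0.947925 = -2.458.
df = n − 2 = 110.
Two-sided p ≈ 0.0155, which is ≥ 0.01, so fail to reject H₀.
The data do not give significant evidence of a linear association between outdoor temperature and electricity consumption.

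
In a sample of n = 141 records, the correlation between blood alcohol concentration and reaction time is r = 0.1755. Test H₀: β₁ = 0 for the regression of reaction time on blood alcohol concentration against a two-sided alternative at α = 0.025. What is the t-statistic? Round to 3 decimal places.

t = 2.102

t = r·√(n − 2)/√(1 − r²) = 0.1755·√139/√0.9692 = 2.102.
df = n − 2 = 139.
Two-sided p ≈ 0.0374, which is ≥ 0.025, so fail to reject H₀.
The data do not give significant evidence of a linear association between blood alcohol concentration and reaction time.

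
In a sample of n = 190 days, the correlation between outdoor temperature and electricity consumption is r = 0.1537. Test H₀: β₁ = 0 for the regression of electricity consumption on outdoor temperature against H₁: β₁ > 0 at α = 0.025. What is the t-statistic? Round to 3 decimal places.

t = r·√(n − 2)/√(1 − r²) = 0.1537·√188/√0.976376 = 2.133.
df = n − 2 = 188.
One-sided p ≈ 0.0171, which is < 0.025, so reject H₀.
There is evidence of a linear association between outdoor temperature and electricity consumption.

t = 2.133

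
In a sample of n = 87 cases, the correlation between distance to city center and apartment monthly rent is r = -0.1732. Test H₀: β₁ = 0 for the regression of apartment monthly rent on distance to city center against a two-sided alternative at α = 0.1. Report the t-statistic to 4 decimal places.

t = r·√(n − 2)/√(1 − r²) = -0.1732·√85/√0.970002 = -1.6213.
df = n − 2 = 85.
Two-sided p ≈ 0.1087, which is ≥ 0.1, so fail to reject H₀.
The data do not give significant evidence of a linear association between distance to city center and apartment monthly rent.

t = -1.6213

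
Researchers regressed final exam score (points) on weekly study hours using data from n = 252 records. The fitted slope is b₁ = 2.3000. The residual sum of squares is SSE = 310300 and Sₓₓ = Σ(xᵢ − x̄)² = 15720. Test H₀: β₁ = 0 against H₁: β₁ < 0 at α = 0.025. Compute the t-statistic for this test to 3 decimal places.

t = 8.185

MSE = SSE/(n − 2) = 310300/250 = 1241.2.
SE(b₁) = √(MSE/Sₓₓ) = √(1241.2/15720) = 0.280992.
t = 2.3000 / 0.280992 = 8.185.
df = n − 2 = 250.
One-sided p ≈ 1.0000, which is ≥ 0.025, so fail to reject H₀.
The data do not give significant evidence that the true slope on weekly study hours is negative.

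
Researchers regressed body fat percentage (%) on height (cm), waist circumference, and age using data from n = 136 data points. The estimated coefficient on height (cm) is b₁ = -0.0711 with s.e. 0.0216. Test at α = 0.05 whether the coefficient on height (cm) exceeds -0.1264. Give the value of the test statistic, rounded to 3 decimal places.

t = 2.560

H₀: β₁ = -0.1264 vs H₁: β₁ > -0.1264.
t = (b₁ − β₁⁰)/SE = (-0.0711 − (-0.1264)) / 0.0216 = 2.560.
df = n − k − 1 = 136 − 3 − 1 = 132.
One-sided p ≈ 0.0058, which is < 0.05, so reject H₀.
There is evidence that the true slope on height (cm) exceeds -0.1264 % per unit, holding the other predictors fixed.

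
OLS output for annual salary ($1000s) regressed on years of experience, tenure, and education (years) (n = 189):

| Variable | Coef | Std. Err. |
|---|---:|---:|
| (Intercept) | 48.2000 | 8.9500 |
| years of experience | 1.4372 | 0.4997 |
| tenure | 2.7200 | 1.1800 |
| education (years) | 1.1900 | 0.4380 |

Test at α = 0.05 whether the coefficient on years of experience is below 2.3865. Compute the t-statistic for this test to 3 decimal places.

Read off: b = 1.4372, SE = 0.4997 for years of experience.
H₀: β₁ = 2.3865 vs H₁: β₁ < 2.3865.
t = (1.4372 − 2.3865) / 0.4997 = -1.900.
df = n − k − 1 = 189 − 3 − 1 = 185.
One-sided p ≈ 0.0295, which is < 0.05, so reject H₀.
There is evidence that the true slope on years of experience is below 2.3865 $1000s per unit, holding the other predictors fixed.

t = -1.900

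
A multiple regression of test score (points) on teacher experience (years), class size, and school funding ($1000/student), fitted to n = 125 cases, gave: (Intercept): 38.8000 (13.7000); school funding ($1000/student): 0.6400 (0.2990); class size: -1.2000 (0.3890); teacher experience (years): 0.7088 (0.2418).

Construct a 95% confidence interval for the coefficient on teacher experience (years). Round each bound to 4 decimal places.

(0.2301, 1.1875)

Read off: b = 0.7088, SE = 0.2418 for teacher experience (years).
df = n − k − 1 = 125 − 3 − 1 = 121.
t* = t_{0.025, 121} = 1.979764.
Margin = t* × SE = 1.979764 × 0.2418 = 0.478707.
CI: 0.7088 ± 0.478707 → (0.2301, 1.1875).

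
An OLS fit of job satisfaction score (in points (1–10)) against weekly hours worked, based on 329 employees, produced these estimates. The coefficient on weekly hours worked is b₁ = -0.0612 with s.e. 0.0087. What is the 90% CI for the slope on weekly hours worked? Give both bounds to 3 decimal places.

(-0.076, -0.047)

df = n − 2 = 329 − 2 = 327.
t* = t_{0.05, 327} = 1.649527.
Margin = t* × SE = 1.649527 × 0.0087 = 0.01435.
CI: -0.0612 ± 0.01435 → (-0.076, -0.047).
With 90% confidence, each one-unit increase in weekly hours worked is associated with a change of between -0.076 and -0.047 points (1–10) in job satisfaction score.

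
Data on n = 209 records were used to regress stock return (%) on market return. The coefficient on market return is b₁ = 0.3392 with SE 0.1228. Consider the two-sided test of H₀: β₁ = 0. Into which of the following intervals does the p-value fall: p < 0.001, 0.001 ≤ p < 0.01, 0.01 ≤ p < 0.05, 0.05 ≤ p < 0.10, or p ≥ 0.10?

0.001 ≤ p < 0.01

t = 0.3392 / 0.1228 = 2.762.
df = n − 2 = 209 − 2 = 207.
Two-sided p = 2·P(T_{207} > |t|) ≈ 0.0063.
So 0.001 ≤ p < 0.01.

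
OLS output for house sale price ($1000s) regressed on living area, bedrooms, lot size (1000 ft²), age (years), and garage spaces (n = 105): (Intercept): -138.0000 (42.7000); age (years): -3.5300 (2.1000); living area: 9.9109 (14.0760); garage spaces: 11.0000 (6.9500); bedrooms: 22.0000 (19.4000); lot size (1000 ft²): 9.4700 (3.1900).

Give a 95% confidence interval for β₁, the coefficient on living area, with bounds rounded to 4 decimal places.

Read off: b = 9.9109, SE = 14.0760 for living area.
df = n − k − 1 = 105 − 5 − 1 = 99.
t* = t_{0.025, 99} = 1.984217.
Margin = t* × SE = 1.984217 × 14.0760 = 27.929838.
CI: 9.9109 ± 27.929838 → (-18.0189, 37.8407).

(-18.0189, 37.8407)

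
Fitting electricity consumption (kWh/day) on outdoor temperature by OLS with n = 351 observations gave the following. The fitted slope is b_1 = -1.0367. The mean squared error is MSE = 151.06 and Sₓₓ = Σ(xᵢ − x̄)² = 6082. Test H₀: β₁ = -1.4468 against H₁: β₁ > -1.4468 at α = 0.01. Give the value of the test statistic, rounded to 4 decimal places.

t = 2.6022

SE(b_1) = √(MSE/Sₓₓ) = √(151.06/6082) = 0.157598.
t = (-1.0367 − (-1.4468)) / 0.157598 = 2.6022.
df = n − 2 = 349.
One-sided p ≈ 0.0048, which is < 0.01, so reject H₀.
There is evidence that the true slope on outdoor temperature exceeds -1.4468 kWh/day per unit.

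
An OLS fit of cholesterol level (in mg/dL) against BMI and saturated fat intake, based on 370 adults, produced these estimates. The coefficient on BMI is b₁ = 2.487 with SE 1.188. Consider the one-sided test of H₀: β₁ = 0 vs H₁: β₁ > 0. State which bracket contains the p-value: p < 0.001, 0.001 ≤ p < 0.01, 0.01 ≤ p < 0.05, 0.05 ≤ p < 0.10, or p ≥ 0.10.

0.01 ≤ p < 0.05

t = 2.487 / 1.188 = 2.093.
df = n − k − 1 = 370 − 2 − 1 = 367.
One-sided p = P(T_{367} > t) ≈ 0.0185.
So 0.01 ≤ p < 0.05.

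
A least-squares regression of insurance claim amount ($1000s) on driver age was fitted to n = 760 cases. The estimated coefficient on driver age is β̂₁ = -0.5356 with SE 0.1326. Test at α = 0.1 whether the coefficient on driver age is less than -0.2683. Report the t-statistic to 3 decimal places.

H₀: β₁ = -0.2683 vs H₁: β₁ < -0.2683.
t = (β̂₁ − β₁⁰)/SE = (-0.5356 − (-0.2683)) / 0.1326 = -2.016.
df = n − 2 = 760 − 2 = 758.
One-sided p ≈ 0.0221, which is < 0.1, so reject H₀.
There is evidence that the true slope on driver age is below -0.2683 $1000s per unit.

t = -2.016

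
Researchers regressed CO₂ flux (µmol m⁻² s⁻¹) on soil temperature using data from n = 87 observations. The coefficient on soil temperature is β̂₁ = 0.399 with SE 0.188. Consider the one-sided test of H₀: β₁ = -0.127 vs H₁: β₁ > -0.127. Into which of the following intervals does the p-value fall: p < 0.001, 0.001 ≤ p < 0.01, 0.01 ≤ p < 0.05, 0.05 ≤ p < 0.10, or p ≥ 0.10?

t = (0.399 − (-0.127)) / 0.188 = 2.798.
df = n − 2 = 87 − 2 = 85.
One-sided p = P(T_{85} > t) ≈ 0.0032.
So 0.001 ≤ p < 0.01.

0.001 ≤ p < 0.01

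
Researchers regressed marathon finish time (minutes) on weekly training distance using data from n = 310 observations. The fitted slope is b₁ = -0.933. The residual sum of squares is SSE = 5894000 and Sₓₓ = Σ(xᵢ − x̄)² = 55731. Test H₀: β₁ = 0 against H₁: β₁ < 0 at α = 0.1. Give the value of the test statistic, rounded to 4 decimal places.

t = -1.5922

MSE = SSE/(n − 2) = 5894000/308 = 19136.4.
SE(b₁) = √(MSE/Sₓₓ) = √(19136.4/55731) = 0.585978.
t = -0.933 / 0.585978 = -1.5922.
df = n − 2 = 308.
One-sided p ≈ 0.0562, which is < 0.1, so reject H₀.
There is evidence that the true slope on weekly training distance is negative.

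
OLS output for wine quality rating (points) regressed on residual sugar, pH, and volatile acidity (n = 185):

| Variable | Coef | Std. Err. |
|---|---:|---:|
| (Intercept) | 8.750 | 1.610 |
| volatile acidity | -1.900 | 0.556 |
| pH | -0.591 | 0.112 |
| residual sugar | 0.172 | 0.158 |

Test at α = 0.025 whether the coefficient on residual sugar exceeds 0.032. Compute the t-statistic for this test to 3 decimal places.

t = 0.886

Read off: b = 0.172, SE = 0.158 for residual sugar.
H₀: β₁ = 0.032 vs H₁: β₁ > 0.032.
t = (0.172 − 0.032) / 0.158 = 0.886.
df = n − k − 1 = 185 − 3 − 1 = 181.
One-sided p ≈ 0.1884, which is ≥ 0.025, so fail to reject H₀.
The data do not give significant evidence that the true slope on residual sugar exceeds 0.032 points per unit, holding the other predictors fixed.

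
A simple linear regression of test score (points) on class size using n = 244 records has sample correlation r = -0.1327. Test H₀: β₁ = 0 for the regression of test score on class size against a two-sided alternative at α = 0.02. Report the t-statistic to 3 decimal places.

t = -2.083

t = r·√(n − 2)/√(1 − r²) = -0.1327·√242/√0.982391 = -2.083.
df = n − 2 = 242.
Two-sided p ≈ 0.0383, which is ≥ 0.02, so fail to reject H₀.
The data do not give significant evidence of a linear association between class size and test score.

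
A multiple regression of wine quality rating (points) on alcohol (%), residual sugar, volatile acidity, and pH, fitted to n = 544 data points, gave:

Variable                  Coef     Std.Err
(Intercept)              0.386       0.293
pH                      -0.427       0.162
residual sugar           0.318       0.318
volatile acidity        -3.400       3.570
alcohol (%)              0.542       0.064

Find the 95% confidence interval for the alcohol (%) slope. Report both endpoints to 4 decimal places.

(0.4163, 0.6677)

Read off: b = 0.542, SE = 0.064 for alcohol (%).
df = n − k − 1 = 544 − 4 − 1 = 539.
t* = t_{0.025, 539} = 1.964375.
Margin = t* × SE = 1.964375 × 0.064 = 0.125720.
CI: 0.542 ± 0.125720 → (0.4163, 0.6677).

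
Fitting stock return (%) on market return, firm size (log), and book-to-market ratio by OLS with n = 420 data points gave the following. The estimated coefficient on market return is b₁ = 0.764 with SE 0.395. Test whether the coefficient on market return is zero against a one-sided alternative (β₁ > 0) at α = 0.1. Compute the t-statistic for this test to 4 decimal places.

t = 1.9342

H₀: β₁ = 0 vs H₁: β₁ > 0.
t = (b₁ − β₁⁰)/SE = 0.764 / 0.395 = 1.9342.
df = n − k − 1 = 420 − 3 − 1 = 416.
One-sided p ≈ 0.0269, which is < 0.1, so reject H₀.
There is evidence that the true slope on market return is positive, holding the other predictors fixed.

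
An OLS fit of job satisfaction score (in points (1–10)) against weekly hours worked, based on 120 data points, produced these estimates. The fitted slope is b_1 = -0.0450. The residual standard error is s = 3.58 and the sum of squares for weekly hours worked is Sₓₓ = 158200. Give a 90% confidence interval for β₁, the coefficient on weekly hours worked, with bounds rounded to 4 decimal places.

SE(b_1) = s/√Sₓₓ = 3.58/√158200 = 0.00900077.
df = n − 2 = 118.
t* = t_{0.05, 118} = 1.65787.
Margin = t* × SE = 1.65787 × 0.00900077 = 0.014922.
CI: -0.0450 ± 0.014922 → (-0.0599, -0.0301).
With 90% confidence, each one-unit increase in weekly hours worked is associated with a change of between -0.0599 and -0.0301 points (1–10) in job satisfaction score.

(-0.0599, -0.0301)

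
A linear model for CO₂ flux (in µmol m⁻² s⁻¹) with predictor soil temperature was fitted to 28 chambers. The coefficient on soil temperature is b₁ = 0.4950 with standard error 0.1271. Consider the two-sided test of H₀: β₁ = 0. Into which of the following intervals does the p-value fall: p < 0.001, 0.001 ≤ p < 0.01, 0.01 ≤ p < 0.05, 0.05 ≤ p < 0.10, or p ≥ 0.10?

t = 0.4950 / 0.1271 = 3.895.
df = n − 2 = 28 − 2 = 26.
Two-sided p = 2·P(T_{26} > |t|) ≈ 0.0006.
So p < 0.001.

p < 0.001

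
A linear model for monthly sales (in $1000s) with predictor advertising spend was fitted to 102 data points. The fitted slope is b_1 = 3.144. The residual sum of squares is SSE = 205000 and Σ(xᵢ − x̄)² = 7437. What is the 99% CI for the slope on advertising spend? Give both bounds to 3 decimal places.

(1.765, 4.523)

MSE = SSE/(n − 2) = 205000/100 = 2050.
SE(b_1) = √(MSE/Sₓₓ) = √(2050/7437) = 0.525023.
df = n − 2 = 100.
t* = t_{0.005, 100} = 2.625891.
Margin = t* × SE = 2.625891 × 0.525023 = 1.37865.
CI: 3.144 ± 1.37865 → (1.765, 4.523).
With 99% confidence, each one-unit increase in advertising spend is associated with a change of between 1.765 and 4.523 $1000s in monthly sales.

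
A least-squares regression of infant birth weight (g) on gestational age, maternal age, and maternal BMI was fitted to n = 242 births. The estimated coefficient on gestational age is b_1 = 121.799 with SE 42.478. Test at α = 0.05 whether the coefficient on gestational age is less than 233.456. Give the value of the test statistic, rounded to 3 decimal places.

t = -2.629

H₀: β₁ = 233.456 vs H₁: β₁ < 233.456.
t = (b_1 − β₁⁰)/SE = (121.799 − 233.456) / 42.478 = -2.629.
df = n − k − 1 = 242 − 3 − 1 = 238.
One-sided p ≈ 0.0046, which is < 0.05, so reject H₀.
There is evidence that the true slope on gestational age is below 233.456 g per unit, holding the other predictors fixed.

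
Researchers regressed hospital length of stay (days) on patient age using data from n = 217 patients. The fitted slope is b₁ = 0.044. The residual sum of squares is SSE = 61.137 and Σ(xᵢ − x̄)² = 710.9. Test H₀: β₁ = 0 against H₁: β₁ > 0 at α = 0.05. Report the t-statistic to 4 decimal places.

t = 2.2000

MSE = SSE/(n − 2) = 61.137/215 = 0.284358.
SE(b₁) = √(MSE/Sₓₓ) = √(0.284358/710.9) = 0.0199999.
t = 0.044 / 0.0199999 = 2.2000.
df = n − 2 = 215.
One-sided p ≈ 0.0144, which is < 0.05, so reject H₀.
There is evidence that the true slope on patient age is positive.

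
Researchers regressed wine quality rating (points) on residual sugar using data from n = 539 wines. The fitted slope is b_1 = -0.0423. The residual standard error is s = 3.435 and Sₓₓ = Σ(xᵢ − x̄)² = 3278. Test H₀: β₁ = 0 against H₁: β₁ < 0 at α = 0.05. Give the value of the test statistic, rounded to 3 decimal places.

SE(b_1) = s/√Sₓₓ = 3.435/√3278 = 0.059996.
t = -0.0423 / 0.059996 = -0.705.
df = n − 2 = 537.
One-sided p ≈ 0.2405, which is ≥ 0.05, so fail to reject H₀.
The data do not give significant evidence that the true slope on residual sugar is negative.

t = -0.705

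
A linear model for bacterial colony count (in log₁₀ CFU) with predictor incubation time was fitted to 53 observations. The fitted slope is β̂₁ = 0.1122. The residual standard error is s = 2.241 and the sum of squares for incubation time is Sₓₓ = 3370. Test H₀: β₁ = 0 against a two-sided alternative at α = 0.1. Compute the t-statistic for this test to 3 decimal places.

t = 2.906

SE(β̂₁) = s/√Sₓₓ = 2.241/√3370 = 0.0386035.
t = 0.1122 / 0.0386035 = 2.906.
df = n − 2 = 51.
Two-sided p ≈ 0.0054, which is < 0.1, so reject H₀.
There is evidence that incubation time is associated with bacterial colony count.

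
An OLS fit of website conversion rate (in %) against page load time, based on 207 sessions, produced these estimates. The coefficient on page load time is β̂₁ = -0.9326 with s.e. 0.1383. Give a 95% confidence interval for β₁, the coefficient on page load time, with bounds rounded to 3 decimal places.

(-1.205, -0.660)

df = n − 2 = 207 − 2 = 205.
t* = t_{0.025, 205} = 1.971603.
Margin = t* × SE = 1.971603 × 0.1383 = 0.27267.
CI: -0.9326 ± 0.27267 → (-1.205, -0.660).
With 95% confidence, each one-unit increase in page load time is associated with a change of between -1.205 and -0.660 % in website conversion rate.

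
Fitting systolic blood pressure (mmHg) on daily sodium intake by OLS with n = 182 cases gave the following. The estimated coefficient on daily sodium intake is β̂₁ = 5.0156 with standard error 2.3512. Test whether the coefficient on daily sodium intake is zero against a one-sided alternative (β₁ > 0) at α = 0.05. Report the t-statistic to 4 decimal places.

t = 2.1332

H₀: β₁ = 0 vs H₁: β₁ > 0.
t = (β̂₁ − β₁⁰)/SE = 5.0156 / 2.3512 = 2.1332.
df = n − 2 = 182 − 2 = 180.
One-sided p ≈ 0.0171, which is < 0.05, so reject H₀.
There is evidence that the true slope on daily sodium intake is positive.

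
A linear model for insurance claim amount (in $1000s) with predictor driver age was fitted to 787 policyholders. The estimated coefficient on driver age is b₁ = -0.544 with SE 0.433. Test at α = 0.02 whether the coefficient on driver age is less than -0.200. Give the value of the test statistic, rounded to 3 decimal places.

H₀: β₁ = -0.200 vs H₁: β₁ < -0.200.
t = (b₁ − β₁⁰)/SE = (-0.544 − (-0.200)) / 0.433 = -0.794.
df = n − 2 = 787 − 2 = 785.
One-sided p ≈ 0.2136, which is ≥ 0.02, so fail to reject H₀.
The data do not give significant evidence that the true slope on driver age is below -0.200 $1000s per unit.

t = -0.794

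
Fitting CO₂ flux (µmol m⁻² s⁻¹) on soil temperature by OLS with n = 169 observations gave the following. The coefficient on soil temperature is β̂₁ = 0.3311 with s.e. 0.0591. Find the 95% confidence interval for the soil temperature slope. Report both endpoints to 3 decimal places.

df = n − 2 = 169 − 2 = 167.
t* = t_{0.025, 167} = 1.974271.
Margin = t* × SE = 1.974271 × 0.0591 = 0.11668.
CI: 0.3311 ± 0.11668 → (0.214, 0.448).
With 95% confidence, each one-unit increase in soil temperature is associated with a change of between 0.214 and 0.448 µmol m⁻² s⁻¹ in CO₂ flux.

(0.214, 0.448)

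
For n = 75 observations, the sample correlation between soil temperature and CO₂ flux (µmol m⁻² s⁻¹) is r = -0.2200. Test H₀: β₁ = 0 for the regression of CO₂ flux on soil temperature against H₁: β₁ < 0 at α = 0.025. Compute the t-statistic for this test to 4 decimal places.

t = -1.9269

t = r·√(n − 2)/√(1 − r²) = -0.2200·√73/√0.9516 = -1.9269.
df = n − 2 = 73.
One-sided p ≈ 0.0289, which is ≥ 0.025, so fail to reject H₀.
The data do not give significant evidence of a linear association between soil temperature and CO₂ flux.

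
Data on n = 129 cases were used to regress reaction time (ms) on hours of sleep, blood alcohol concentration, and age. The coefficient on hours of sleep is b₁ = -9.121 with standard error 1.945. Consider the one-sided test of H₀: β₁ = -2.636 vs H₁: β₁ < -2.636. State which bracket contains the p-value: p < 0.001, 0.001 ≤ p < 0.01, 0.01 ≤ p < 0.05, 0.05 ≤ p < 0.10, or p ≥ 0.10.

t = (-9.121 − (-2.636)) / 1.945 = -3.334.
df = n − k − 1 = 129 − 3 − 1 = 125.
One-sided p = P(T_{125} < t) ≈ 0.0006.
So p < 0.001.

p < 0.001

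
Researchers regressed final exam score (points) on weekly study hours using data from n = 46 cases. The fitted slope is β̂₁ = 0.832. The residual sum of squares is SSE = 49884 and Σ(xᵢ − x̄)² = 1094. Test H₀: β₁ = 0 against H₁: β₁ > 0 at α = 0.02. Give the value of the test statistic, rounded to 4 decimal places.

t = 0.8173

MSE = SSE/(n − 2) = 49884/44 = 1133.73.
SE(β̂₁) = √(MSE/Sₓₓ) = √(1133.73/1094) = 1.01799.
t = 0.832 / 1.01799 = 0.8173.
df = n − 2 = 44.
One-sided p ≈ 0.2091, which is ≥ 0.02, so fail to reject H₀.
The data do not give significant evidence that the true slope on weekly study hours is positive.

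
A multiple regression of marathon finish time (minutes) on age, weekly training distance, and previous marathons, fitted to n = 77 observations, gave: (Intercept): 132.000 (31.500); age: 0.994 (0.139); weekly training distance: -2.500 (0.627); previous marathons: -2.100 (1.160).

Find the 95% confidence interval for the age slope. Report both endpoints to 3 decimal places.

(0.717, 1.271)

Read off: b = 0.994, SE = 0.139 for age.
df = n − k − 1 = 77 − 3 − 1 = 73.
t* = t_{0.025, 73} = 1.992997.
Margin = t* × SE = 1.992997 × 0.139 = 0.27703.
CI: 0.994 ± 0.27703 → (0.717, 1.271).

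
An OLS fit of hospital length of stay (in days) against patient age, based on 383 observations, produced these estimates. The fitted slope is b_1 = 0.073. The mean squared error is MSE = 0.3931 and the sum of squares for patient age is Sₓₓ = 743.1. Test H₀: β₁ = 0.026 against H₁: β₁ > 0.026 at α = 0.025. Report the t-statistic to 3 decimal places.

t = 2.043

SE(b_1) = √(MSE/Sₓₓ) = √(0.3931/743.1) = 0.023.
t = (0.073 − 0.026) / 0.023 = 2.043.
df = n − 2 = 381.
One-sided p ≈ 0.0208, which is < 0.025, so reject H₀.
There is evidence that the true slope on patient age exceeds 0.026 days per unit.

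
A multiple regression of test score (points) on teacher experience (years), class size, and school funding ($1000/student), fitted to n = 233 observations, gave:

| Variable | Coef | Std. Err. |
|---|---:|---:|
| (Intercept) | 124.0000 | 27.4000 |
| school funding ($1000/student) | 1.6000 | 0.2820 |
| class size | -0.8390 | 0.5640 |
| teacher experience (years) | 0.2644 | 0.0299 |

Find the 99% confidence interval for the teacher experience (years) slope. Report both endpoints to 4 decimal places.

Read off: b = 0.2644, SE = 0.0299 for teacher experience (years).
df = n − k − 1 = 233 − 3 − 1 = 229.
t* = t_{0.005, 229} = 2.597468.
Margin = t* × SE = 2.597468 × 0.0299 = 0.077664.
CI: 0.2644 ± 0.077664 → (0.1867, 0.3421).

(0.1867, 0.3421)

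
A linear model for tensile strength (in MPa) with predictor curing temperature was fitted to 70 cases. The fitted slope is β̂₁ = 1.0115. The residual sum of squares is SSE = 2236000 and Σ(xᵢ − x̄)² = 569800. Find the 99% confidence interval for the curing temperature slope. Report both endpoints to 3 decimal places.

(0.375, 1.648)

MSE = SSE/(n − 2) = 2236000/68 = 32882.4.
SE(β̂₁) = √(MSE/Sₓₓ) = √(32882.4/569800) = 0.240226.
df = n − 2 = 68.
t* = t_{0.005, 68} = 2.650081.
Margin = t* × SE = 2.650081 × 0.240226 = 0.63662.
CI: 1.0115 ± 0.63662 → (0.375, 1.648).
With 99% confidence, each one-unit increase in curing temperature is associated with a change of between 0.375 and 1.648 MPa in tensile strength.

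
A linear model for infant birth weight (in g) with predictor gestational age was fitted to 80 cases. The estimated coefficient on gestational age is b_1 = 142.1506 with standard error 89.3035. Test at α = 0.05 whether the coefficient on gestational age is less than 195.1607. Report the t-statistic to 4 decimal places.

t = -0.5936

H₀: β₁ = 195.1607 vs H₁: β₁ < 195.1607.
t = (b_1 − β₁⁰)/SE = (142.1506 − 195.1607) / 89.3035 = -0.5936.
df = n − 2 = 80 − 2 = 78.
One-sided p ≈ 0.2773, which is ≥ 0.05, so fail to reject H₀.
The data do not give significant evidence that the true slope on gestational age is below 195.1607 g per unit.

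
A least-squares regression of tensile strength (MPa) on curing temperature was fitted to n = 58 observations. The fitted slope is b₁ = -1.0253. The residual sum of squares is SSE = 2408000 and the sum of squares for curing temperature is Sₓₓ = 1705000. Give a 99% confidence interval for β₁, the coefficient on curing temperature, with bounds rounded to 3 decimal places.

MSE = SSE/(n − 2) = 2408000/56 = 43000.
SE(b₁) = √(MSE/Sₓₓ) = √(43000/1705000) = 0.158808.
df = n − 2 = 56.
t* = t_{0.005, 56} = 2.666512.
Margin = t* × SE = 2.666512 × 0.158808 = 0.42346.
CI: -1.0253 ± 0.42346 → (-1.449, -0.602).
With 99% confidence, each one-unit increase in curing temperature is associated with a change of between -1.449 and -0.602 MPa in tensile strength.

(-1.449, -0.602)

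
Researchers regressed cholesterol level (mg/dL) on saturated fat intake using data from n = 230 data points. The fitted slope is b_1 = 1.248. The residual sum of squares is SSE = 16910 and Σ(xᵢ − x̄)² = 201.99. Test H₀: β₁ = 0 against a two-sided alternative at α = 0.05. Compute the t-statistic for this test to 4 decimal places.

MSE = SSE/(n − 2) = 16910/228 = 74.1667.
SE(b_1) = √(MSE/Sₓₓ) = √(74.1667/201.99) = 0.605954.
t = 1.248 / 0.605954 = 2.0596.
df = n − 2 = 228.
Two-sided p ≈ 0.0406, which is < 0.05, so reject H₀.
There is evidence that saturated fat intake is associated with cholesterol level.

t = 2.0596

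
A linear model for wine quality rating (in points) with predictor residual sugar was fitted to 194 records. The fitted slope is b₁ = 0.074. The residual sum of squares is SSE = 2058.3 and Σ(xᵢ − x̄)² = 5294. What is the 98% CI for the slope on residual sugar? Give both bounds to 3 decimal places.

MSE = SSE/(n − 2) = 2058.3/192 = 10.7203.
SE(b₁) = √(MSE/Sₓₓ) = √(10.7203/5294) = 0.0449999.
df = n − 2 = 192.
t* = t_{0.01, 192} = 2.345926.
Margin = t* × SE = 2.345926 × 0.0449999 = 0.10557.
CI: 0.074 ± 0.10557 → (-0.032, 0.180).
With 98% confidence, each one-unit increase in residual sugar is associated with a change of between -0.032 and 0.180 points in wine quality rating.

(-0.032, 0.180)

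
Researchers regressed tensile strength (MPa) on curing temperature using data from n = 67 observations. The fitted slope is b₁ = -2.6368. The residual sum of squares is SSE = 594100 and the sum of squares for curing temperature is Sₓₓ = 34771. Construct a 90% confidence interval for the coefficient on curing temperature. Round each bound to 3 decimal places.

MSE = SSE/(n − 2) = 594100/65 = 9140.
SE(b₁) = √(MSE/Sₓₓ) = √(9140/34771) = 0.512701.
df = n − 2 = 65.
t* = t_{0.05, 65} = 1.668636.
Margin = t* × SE = 1.668636 × 0.512701 = 0.85551.
CI: -2.6368 ± 0.85551 → (-3.492, -1.781).
With 90% confidence, each one-unit increase in curing temperature is associated with a change of between -3.492 and -1.781 MPa in tensile strength.

(-3.492, -1.781)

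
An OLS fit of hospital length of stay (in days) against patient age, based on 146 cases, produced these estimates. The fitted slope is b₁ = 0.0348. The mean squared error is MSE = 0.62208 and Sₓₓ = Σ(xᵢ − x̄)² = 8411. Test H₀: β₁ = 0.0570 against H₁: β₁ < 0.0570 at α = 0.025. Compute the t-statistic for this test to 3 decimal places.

t = -2.581

SE(b₁) = √(MSE/Sₓₓ) = √(0.62208/8411) = 0.00860002.
t = (0.0348 − 0.0570) / 0.00860002 = -2.581.
df = n − 2 = 144.
One-sided p ≈ 0.0054, which is < 0.025, so reject H₀.
There is evidence that the true slope on patient age is below 0.0570 days per unit.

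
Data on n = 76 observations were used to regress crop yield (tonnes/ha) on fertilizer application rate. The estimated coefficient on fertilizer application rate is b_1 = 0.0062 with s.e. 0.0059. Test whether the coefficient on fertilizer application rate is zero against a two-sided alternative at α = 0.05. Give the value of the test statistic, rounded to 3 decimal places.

t = 1.051

H₀: β₁ = 0 vs H₁: β₁ ≠ 0.
t = (b_1 − β₁⁰)/SE = 0.0062 / 0.0059 = 1.051.
df = n − 2 = 76 − 2 = 74.
Two-sided p ≈ 0.2967, which is ≥ 0.05, so fail to reject H₀.
The data do not give significant evidence of an association between fertilizer application rate and crop yield.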